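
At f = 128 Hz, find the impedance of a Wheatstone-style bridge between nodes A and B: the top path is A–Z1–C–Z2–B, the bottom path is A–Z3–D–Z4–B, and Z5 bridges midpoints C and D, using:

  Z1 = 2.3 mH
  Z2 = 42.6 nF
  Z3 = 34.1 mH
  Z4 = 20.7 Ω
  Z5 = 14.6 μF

Step 1 — Angular frequency: ω = 2π·f = 2π·128 = 804.2 rad/s.
Step 2 — Component impedances:
  Z1: Z = jωL = j·804.2·0.0023 = 0 + j1.85 Ω
  Z2: Z = 1/(jωC) = -j/(ω·C) = 0 - j2.919e+04 Ω
  Z3: Z = jωL = j·804.2·0.0341 = 0 + j27.42 Ω
  Z4: Z = R = 20.7 Ω
  Z5: Z = 1/(jωC) = -j/(ω·C) = 0 - j85.16 Ω
Step 3 — Bridge requires nodal analysis (the Z5 bridge couples midpoints C and D, so the two paths cannot be reduced to a simple series/parallel combination). Setting node B to ground and injecting 1 A at node A, the 3-node admittance system at A, C, D solves to V_A = Z_AB = 20.76 + j40.93 Ω = 45.89∠63.1° Ω.

Z = 20.76 + j40.93 Ω = 45.89∠63.1° Ω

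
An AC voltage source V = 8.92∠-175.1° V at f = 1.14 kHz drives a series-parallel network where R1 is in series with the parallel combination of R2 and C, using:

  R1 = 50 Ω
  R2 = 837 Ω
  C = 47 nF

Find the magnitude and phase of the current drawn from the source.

Step 1 — Angular frequency: ω = 2π·f = 2π·1140 = 7163 rad/s.
Step 2 — Component impedances:
  R1: Z = R = 50 Ω
  R2: Z = R = 837 Ω
  C: Z = 1/(jωC) = -j/(ω·C) = 0 - j2970 Ω
Step 3 — Parallel branch: R2 || C = 1/(1/R2 + 1/C) = 775.4 - j218.5 Ω.
Step 4 — Series with R1: Z_total = R1 + (R2 || C) = 825.4 - j218.5 Ω = 853.9∠-14.8° Ω.
Step 5 — Source phasor: V = 8.92∠-175.1° V = -8.887 - j0.7619 V.
Step 6 — Ohm's law: I = V / Z_total = (-8.887 - j0.7619) / (825.4 - j218.5) = -0.009834 - j0.003526 A.
Step 7 — Convert to polar: |I| = 0.01045 A, ∠I = -160.3°.

I = 0.01045∠-160.3° A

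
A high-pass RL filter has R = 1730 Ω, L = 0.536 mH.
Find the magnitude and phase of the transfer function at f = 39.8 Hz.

Step 1 — Angular frequency: ω = 2π·39.8 = 250.1 rad/s.
Step 2 — Transfer function: H(jω) = jωL/(R + jωL).
Step 3 — Numerator jωL = j·0.134; denominator R + jωL = 1730 + j0.134.
Step 4 — H = 6.003e-09 + j7.748e-05.
Step 5 — Magnitude: |H| = 7.748e-05 (-82.2 dB); phase: φ = 90.0°.

|H| = 7.748e-05 (-82.2 dB), φ = 90.0°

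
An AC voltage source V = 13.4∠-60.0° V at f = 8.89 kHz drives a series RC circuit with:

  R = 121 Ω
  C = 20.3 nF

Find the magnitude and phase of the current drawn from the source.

Step 1 — Angular frequency: ω = 2π·f = 2π·8890 = 5.586e+04 rad/s.
Step 2 — Component impedances:
  R: Z = R = 121 Ω
  C: Z = 1/(jωC) = -j/(ω·C) = 0 - j881.9 Ω
Step 3 — Series combination: Z_total = R + C = 121 - j881.9 Ω = 890.2∠-82.2° Ω.
Step 4 — Source phasor: V = 13.4∠-60.0° V = 6.7 - j11.6 V.
Step 5 — Ohm's law: I = V / Z_total = (6.7 - j11.6) / (121 - j881.9) = 0.01394 + j0.005685 A.
Step 6 — Convert to polar: |I| = 0.01505 A, ∠I = 22.2°.

I = 0.01505∠22.2° A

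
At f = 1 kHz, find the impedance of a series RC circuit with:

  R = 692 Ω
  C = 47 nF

Step 1 — Angular frequency: ω = 2π·f = 2π·1000 = 6283 rad/s.
Step 2 — Component impedances:
  R: Z = R = 692 Ω
  C: Z = 1/(jωC) = -j/(ω·C) = 0 - j3386 Ω
Step 3 — Series combination: Z_total = R + C = 692 - j3386 Ω = 3456∠-78.5° Ω.

Z = 692 - j3386 Ω = 3456∠-78.5° Ω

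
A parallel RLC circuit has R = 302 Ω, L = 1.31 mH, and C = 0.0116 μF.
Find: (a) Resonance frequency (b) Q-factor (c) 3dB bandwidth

Step 1 — Resonance: ω₀ = 1/√(LC) = 1/√(0.00131·1.16e-08) = 2.565e+05 rad/s.
Step 2 — f₀ = ω₀/(2π) = 4.083e+04 Hz.
Step 3 — Parallel Q: Q = R/(ω₀L) = 302/(2.565e+05·0.00131) = 0.8987.
Step 4 — Bandwidth: Δω = ω₀/Q = 2.855e+05 rad/s; BW = Δω/(2π) = 4.543e+04 Hz.

(a) f₀ = 4.083e+04 Hz  (b) Q = 0.8987  (c) BW = 4.543e+04 Hz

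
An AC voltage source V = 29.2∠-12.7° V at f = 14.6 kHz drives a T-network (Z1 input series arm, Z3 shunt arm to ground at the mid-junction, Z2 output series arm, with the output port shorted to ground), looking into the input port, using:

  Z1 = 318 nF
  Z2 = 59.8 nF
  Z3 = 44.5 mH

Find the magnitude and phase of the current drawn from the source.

Step 1 — Angular frequency: ω = 2π·f = 2π·1.46e+04 = 9.173e+04 rad/s.
Step 2 — Component impedances:
  Z1: Z = 1/(jωC) = -j/(ω·C) = 0 - j34.28 Ω
  Z2: Z = 1/(jωC) = -j/(ω·C) = 0 - j182.3 Ω
  Z3: Z = jωL = j·9.173e+04·0.0445 = 0 + j4082 Ω
Step 3 — With the output port shorted to ground, the output series arm Z2 runs from the junction to ground; the shunt arm Z3 also runs from the junction to ground. They appear in parallel: Z3 || Z2 = 0 - j190.8 Ω.
Step 4 — Series with input arm Z1: Z_in = Z1 + (Z3 || Z2) = 0 - j225.1 Ω = 225.1∠-90.0° Ω.
Step 5 — Source phasor: V = 29.2∠-12.7° V = 28.49 - j6.42 V.
Step 6 — Ohm's law: I = V / Z_total = (28.49 - j6.42) / (0 - j225.1) = 0.02852 + j0.1266 A.
Step 7 — Convert to polar: |I| = 0.1297 A, ∠I = 77.3°.

I = 0.1297∠77.3° A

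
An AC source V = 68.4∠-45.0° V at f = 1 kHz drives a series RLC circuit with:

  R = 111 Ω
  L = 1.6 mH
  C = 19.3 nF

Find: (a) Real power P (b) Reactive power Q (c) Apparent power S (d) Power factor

Step 1 — Angular frequency: ω = 2π·f = 2π·1000 = 6283 rad/s.
Step 2 — Component impedances:
  R: Z = R = 111 Ω
  L: Z = jωL = j·6283·0.0016 = 0 + j10.05 Ω
  C: Z = 1/(jωC) = -j/(ω·C) = 0 - j8246 Ω
Step 3 — Series combination: Z_total = R + L + C = 111 - j8236 Ω = 8237∠-89.2° Ω.
Step 4 — Source phasor: V = 68.4∠-45.0° V = 48.37 - j48.37 V.
Step 5 — Current: I = V / Z = 0.00595 + j0.005792 A = 0.008304∠44.2° A.
Step 6 — Complex power: S = V·I* = 0.007654 - j0.5679 VA.
Step 7 — Real power: P = Re(S) = 0.007654 W.
Step 8 — Reactive power: Q = Im(S) = -0.5679 VAR.
Step 9 — Apparent power: |S| = 0.568 VA.
Step 10 — Power factor: PF = P/|S| = 0.01348 (leading).

(a) P = 0.007654 W  (b) Q = -0.5679 VAR  (c) S = 0.568 VA  (d) PF = 0.01348 (leading)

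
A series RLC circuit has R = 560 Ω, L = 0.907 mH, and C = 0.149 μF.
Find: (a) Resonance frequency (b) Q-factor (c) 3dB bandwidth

Step 1 — Resonance: ω₀ = 1/√(LC) = 1/√(0.000907·1.49e-07) = 8.602e+04 rad/s.
Step 2 — f₀ = ω₀/(2π) = 1.369e+04 Hz.
Step 3 — Series Q: Q = ω₀L/R = 8.602e+04·0.000907/560 = 0.1393.
Step 4 — Bandwidth: Δω = ω₀/Q = 6.174e+05 rad/s; BW = Δω/(2π) = 9.827e+04 Hz.

(a) f₀ = 1.369e+04 Hz  (b) Q = 0.1393  (c) BW = 9.827e+04 Hz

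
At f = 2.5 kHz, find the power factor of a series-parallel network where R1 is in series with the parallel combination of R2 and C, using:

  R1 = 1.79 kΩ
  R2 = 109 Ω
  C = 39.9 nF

Step 1 — Angular frequency: ω = 2π·f = 2π·2500 = 1.571e+04 rad/s.
Step 2 — Component impedances:
  R1: Z = R = 1790 Ω
  R2: Z = R = 109 Ω
  C: Z = 1/(jωC) = -j/(ω·C) = 0 - j1596 Ω
Step 3 — Parallel branch: R2 || C = 1/(1/R2 + 1/C) = 108.5 - j7.412 Ω.
Step 4 — Series with R1: Z_total = R1 + (R2 || C) = 1898 - j7.412 Ω = 1899∠-0.2° Ω.
Step 5 — Power factor: PF = cos(φ) = Re(Z)/|Z| = 1898.5/1898.5 = 1.
Step 6 — Type: Im(Z) = -7.412 ⇒ leading (phase φ = -0.2°).

PF = 1 (leading, φ = -0.2°)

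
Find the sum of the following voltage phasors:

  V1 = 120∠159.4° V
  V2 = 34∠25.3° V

Step 1 — Convert each phasor to rectangular form:
  V1 = 120·(cos(159.4°) + j·sin(159.4°)) = -112.3 + j42.22 V
  V2 = 34·(cos(25.3°) + j·sin(25.3°)) = 30.74 + j14.53 V
Step 2 — Sum components: V_total = -81.59 + j56.75 V.
Step 3 — Convert to polar: |V_total| = 99.38 V, ∠V_total = 145.2°.

V_total = 99.38∠145.2° V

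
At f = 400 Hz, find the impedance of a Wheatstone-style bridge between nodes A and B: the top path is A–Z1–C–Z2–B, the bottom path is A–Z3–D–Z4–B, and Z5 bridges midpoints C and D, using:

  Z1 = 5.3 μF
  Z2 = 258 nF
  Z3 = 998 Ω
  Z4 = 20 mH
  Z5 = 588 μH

Step 1 — Angular frequency: ω = 2π·f = 2π·400 = 2513 rad/s.
Step 2 — Component impedances:
  Z1: Z = 1/(jωC) = -j/(ω·C) = 0 - j75.07 Ω
  Z2: Z = 1/(jωC) = -j/(ω·C) = 0 - j1542 Ω
  Z3: Z = R = 998 Ω
  Z4: Z = jωL = j·2513·0.02 = 0 + j50.27 Ω
  Z5: Z = jωL = j·2513·0.000588 = 0 + j1.478 Ω
Step 3 — Bridge requires nodal analysis (the Z5 bridge couples midpoints C and D, so the two paths cannot be reduced to a simple series/parallel combination). Setting node B to ground and injecting 1 A at node A, the 3-node admittance system at A, C, D solves to V_A = Z_AB = 5.39 - j21.14 Ω = 21.81∠-75.7° Ω.

Z = 5.39 - j21.14 Ω = 21.81∠-75.7° Ω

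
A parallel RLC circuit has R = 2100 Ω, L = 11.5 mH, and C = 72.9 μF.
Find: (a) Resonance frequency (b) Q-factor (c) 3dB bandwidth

Step 1 — Resonance: ω₀ = 1/√(LC) = 1/√(0.0115·7.29e-05) = 1092 rad/s.
Step 2 — f₀ = ω₀/(2π) = 173.8 Hz.
Step 3 — Parallel Q: Q = R/(ω₀L) = 2100/(1092·0.0115) = 167.2.
Step 4 — Bandwidth: Δω = ω₀/Q = 6.532 rad/s; BW = Δω/(2π) = 1.04 Hz.

(a) f₀ = 173.8 Hz  (b) Q = 167.2  (c) BW = 1.04 Hz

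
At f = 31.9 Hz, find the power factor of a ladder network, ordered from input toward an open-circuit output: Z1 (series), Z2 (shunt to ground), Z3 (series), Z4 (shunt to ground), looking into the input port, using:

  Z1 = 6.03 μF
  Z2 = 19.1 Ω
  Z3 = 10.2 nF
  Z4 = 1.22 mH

Step 1 — Angular frequency: ω = 2π·f = 2π·31.9 = 200.4 rad/s.
Step 2 — Component impedances:
  Z1: Z = 1/(jωC) = -j/(ω·C) = 0 - j827.4 Ω
  Z2: Z = R = 19.1 Ω
  Z3: Z = 1/(jωC) = -j/(ω·C) = 0 - j4.891e+05 Ω
  Z4: Z = jωL = j·200.4·0.00122 = 0 + j0.2445 Ω
Step 3 — Ladder network (open output): work backward from the far end, alternating series and parallel combinations. Z_in = 19.1 - j827.4 Ω = 827.6∠-88.7° Ω.
Step 4 — Power factor: PF = cos(φ) = Re(Z)/|Z| = 19.1/827.6 = 0.02308.
Step 5 — Type: Im(Z) = -827.4 ⇒ leading (phase φ = -88.7°).

PF = 0.02308 (leading, φ = -88.7°)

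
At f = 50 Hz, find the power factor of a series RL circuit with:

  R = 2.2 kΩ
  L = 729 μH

Step 1 — Angular frequency: ω = 2π·f = 2π·50 = 314.2 rad/s.
Step 2 — Component impedances:
  R: Z = R = 2200 Ω
  L: Z = jωL = j·314.2·0.000729 = 0 + j0.229 Ω
Step 3 — Series combination: Z_total = R + L = 2200 + j0.229 Ω = 2200∠0.0° Ω.
Step 4 — Power factor: PF = cos(φ) = Re(Z)/|Z| = 2200/2200 = 1.
Step 5 — Type: Im(Z) = 0.229 ⇒ lagging (phase φ = 0.0°).

PF = 1 (lagging, φ = 0.0°)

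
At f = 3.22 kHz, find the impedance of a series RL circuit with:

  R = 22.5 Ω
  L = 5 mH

Step 1 — Angular frequency: ω = 2π·f = 2π·3220 = 2.023e+04 rad/s.
Step 2 — Component impedances:
  R: Z = R = 22.5 Ω
  L: Z = jωL = j·2.023e+04·0.005 = 0 + j101.2 Ω
Step 3 — Series combination: Z_total = R + L = 22.5 + j101.2 Ω = 103.6∠77.5° Ω.

Z = 22.5 + j101.2 Ω = 103.6∠77.5° Ω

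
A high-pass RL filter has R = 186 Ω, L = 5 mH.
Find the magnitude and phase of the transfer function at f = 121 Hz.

Step 1 — Angular frequency: ω = 2π·121 = 760.3 rad/s.
Step 2 — Transfer function: H(jω) = jωL/(R + jωL).
Step 3 — Numerator jωL = j·3.801; denominator R + jωL = 186 + j3.801.
Step 4 — H = 0.0004175 + j0.02043.
Step 5 — Magnitude: |H| = 0.02043 (-33.8 dB); phase: φ = 88.8°.

|H| = 0.02043 (-33.8 dB), φ = 88.8°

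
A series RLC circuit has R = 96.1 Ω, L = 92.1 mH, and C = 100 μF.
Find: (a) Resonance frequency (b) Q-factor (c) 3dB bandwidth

Step 1 — Resonance: ω₀ = 1/√(LC) = 1/√(0.0921·0.0001) = 329.5 rad/s.
Step 2 — f₀ = ω₀/(2π) = 52.44 Hz.
Step 3 — Series Q: Q = ω₀L/R = 329.5·0.0921/96.1 = 0.3158.
Step 4 — Bandwidth: Δω = ω₀/Q = 1043 rad/s; BW = Δω/(2π) = 166.1 Hz.

(a) f₀ = 52.44 Hz  (b) Q = 0.3158  (c) BW = 166.1 Hz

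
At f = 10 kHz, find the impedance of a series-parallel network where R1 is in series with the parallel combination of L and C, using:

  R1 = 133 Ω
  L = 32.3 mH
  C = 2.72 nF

Step 1 — Angular frequency: ω = 2π·f = 2π·1e+04 = 6.283e+04 rad/s.
Step 2 — Component impedances:
  R1: Z = R = 133 Ω
  L: Z = jωL = j·6.283e+04·0.0323 = 0 + j2029 Ω
  C: Z = 1/(jωC) = -j/(ω·C) = 0 - j5851 Ω
Step 3 — Parallel branch: L || C = 1/(1/L + 1/C) = 0 + j3107 Ω.
Step 4 — Series with R1: Z_total = R1 + (L || C) = 133 + j3107 Ω = 3110∠87.5° Ω.

Z = 133 + j3107 Ω = 3110∠87.5° Ω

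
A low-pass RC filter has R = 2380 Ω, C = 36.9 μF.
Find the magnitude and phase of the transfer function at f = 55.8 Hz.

Step 1 — Angular frequency: ω = 2π·55.8 = 350.6 rad/s.
Step 2 — Transfer function: H(jω) = 1/(1 + jωRC).
Step 3 — Denominator: 1 + jωRC = 1 + j·350.6·2380·3.69e-05 = 1 + j30.79.
Step 4 — H = 0.001054 - j0.03244.
Step 5 — Magnitude: |H| = 0.03246 (-29.8 dB); phase: φ = -88.1°.

|H| = 0.03246 (-29.8 dB), φ = -88.1°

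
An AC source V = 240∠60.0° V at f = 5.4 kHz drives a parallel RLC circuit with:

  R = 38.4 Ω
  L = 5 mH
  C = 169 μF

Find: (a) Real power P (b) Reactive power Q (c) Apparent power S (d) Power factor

Step 1 — Angular frequency: ω = 2π·f = 2π·5400 = 3.393e+04 rad/s.
Step 2 — Component impedances:
  R: Z = R = 38.4 Ω
  L: Z = jωL = j·3.393e+04·0.005 = 0 + j169.6 Ω
  C: Z = 1/(jωC) = -j/(ω·C) = 0 - j0.1744 Ω
Step 3 — Parallel combination: 1/Z_total = 1/R + 1/L + 1/C; Z_total = 0.0007937 - j0.1746 Ω = 0.1746∠-89.7° Ω.
Step 4 — Source phasor: V = 240∠60.0° V = 120 + j207.8 V.
Step 5 — Current: I = V / Z = -1187 + j692.8 A = 1375∠149.7° A.
Step 6 — Complex power: S = V·I* = 1500 - j3.299e+05 VA.
Step 7 — Real power: P = Re(S) = 1500 W.
Step 8 — Reactive power: Q = Im(S) = -3.299e+05 VAR.
Step 9 — Apparent power: |S| = 3.299e+05 VA.
Step 10 — Power factor: PF = P/|S| = 0.004546 (leading).

(a) P = 1500 W  (b) Q = -3.299e+05 VAR  (c) S = 3.299e+05 VA  (d) PF = 0.004546 (leading)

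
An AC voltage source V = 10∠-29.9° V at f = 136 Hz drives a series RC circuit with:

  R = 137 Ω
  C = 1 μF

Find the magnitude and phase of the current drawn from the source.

Step 1 — Angular frequency: ω = 2π·f = 2π·136 = 854.5 rad/s.
Step 2 — Component impedances:
  R: Z = R = 137 Ω
  C: Z = 1/(jωC) = -j/(ω·C) = 0 - j1170 Ω
Step 3 — Series combination: Z_total = R + C = 137 - j1170 Ω = 1178∠-83.3° Ω.
Step 4 — Source phasor: V = 10∠-29.9° V = 8.669 - j4.985 V.
Step 5 — Ohm's law: I = V / Z_total = (8.669 - j4.985) / (137 - j1170) = 0.005058 + j0.006816 A.
Step 6 — Convert to polar: |I| = 0.008487 A, ∠I = 53.4°.

I = 0.008487∠53.4° A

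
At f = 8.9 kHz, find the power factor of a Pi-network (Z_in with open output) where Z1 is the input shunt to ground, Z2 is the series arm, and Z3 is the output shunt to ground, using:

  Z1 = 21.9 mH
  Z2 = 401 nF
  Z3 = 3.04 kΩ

Step 1 — Angular frequency: ω = 2π·f = 2π·8900 = 5.592e+04 rad/s.
Step 2 — Component impedances:
  Z1: Z = jωL = j·5.592e+04·0.0219 = 0 + j1225 Ω
  Z2: Z = 1/(jωC) = -j/(ω·C) = 0 - j44.59 Ω
  Z3: Z = R = 3040 Ω
Step 3 — With open output, the series arm Z2 and the output shunt Z3 appear in series to ground: Z2 + Z3 = 3040 - j44.59 Ω.
Step 4 — Parallel with input shunt Z1: Z_in = Z1 || (Z2 + Z3) = 428.7 + j1058 Ω = 1142∠67.9° Ω.
Step 5 — Power factor: PF = cos(φ) = Re(Z)/|Z| = 428.74/1141.8 = 0.3755.
Step 6 — Type: Im(Z) = 1058 ⇒ lagging (phase φ = 67.9°).

PF = 0.3755 (lagging, φ = 67.9°)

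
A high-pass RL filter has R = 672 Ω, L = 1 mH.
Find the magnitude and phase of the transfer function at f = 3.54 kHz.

Step 1 — Angular frequency: ω = 2π·3540 = 2.224e+04 rad/s.
Step 2 — Transfer function: H(jω) = jωL/(R + jωL).
Step 3 — Numerator jωL = j·22.24; denominator R + jωL = 672 + j22.24.
Step 4 — H = 0.001094 + j0.03306.
Step 5 — Magnitude: |H| = 0.03308 (-29.6 dB); phase: φ = 88.1°.

|H| = 0.03308 (-29.6 dB), φ = 88.1°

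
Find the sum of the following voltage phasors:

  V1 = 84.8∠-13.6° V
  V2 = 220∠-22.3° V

Step 1 — Convert each phasor to rectangular form:
  V1 = 84.8·(cos(-13.6°) + j·sin(-13.6°)) = 82.42 - j19.94 V
  V2 = 220·(cos(-22.3°) + j·sin(-22.3°)) = 203.5 - j83.48 V
Step 2 — Sum components: V_total = 286 - j103.4 V.
Step 3 — Convert to polar: |V_total| = 304.1 V, ∠V_total = -19.9°.

V_total = 304.1∠-19.9° V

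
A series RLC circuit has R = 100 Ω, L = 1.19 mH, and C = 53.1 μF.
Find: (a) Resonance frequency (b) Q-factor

Step 1 — Resonance condition Im(Z)=0 gives ω₀ = 1/√(LC).
Step 2 — ω₀ = 1/√(0.00119·5.31e-05) = 3978 rad/s.
Step 3 — f₀ = ω₀/(2π) = 633.1 Hz.
Step 4 — Series Q: Q = ω₀L/R = 3978·0.00119/100 = 0.04734.

(a) f₀ = 633.1 Hz  (b) Q = 0.04734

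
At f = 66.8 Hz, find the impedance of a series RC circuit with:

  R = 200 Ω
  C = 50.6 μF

Step 1 — Angular frequency: ω = 2π·f = 2π·66.8 = 419.7 rad/s.
Step 2 — Component impedances:
  R: Z = R = 200 Ω
  C: Z = 1/(jωC) = -j/(ω·C) = 0 - j47.09 Ω
Step 3 — Series combination: Z_total = R + C = 200 - j47.09 Ω = 205.5∠-13.2° Ω.

Z = 200 - j47.09 Ω = 205.5∠-13.2° Ω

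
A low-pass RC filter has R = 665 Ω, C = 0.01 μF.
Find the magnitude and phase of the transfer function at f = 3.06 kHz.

Step 1 — Angular frequency: ω = 2π·3060 = 1.923e+04 rad/s.
Step 2 — Transfer function: H(jω) = 1/(1 + jωRC).
Step 3 — Denominator: 1 + jωRC = 1 + j·1.923e+04·665·1e-08 = 1 + j0.1279.
Step 4 — H = 0.9839 - j0.1258.
Step 5 — Magnitude: |H| = 0.9919 (-0.1 dB); phase: φ = -7.3°.

|H| = 0.9919 (-0.1 dB), φ = -7.3°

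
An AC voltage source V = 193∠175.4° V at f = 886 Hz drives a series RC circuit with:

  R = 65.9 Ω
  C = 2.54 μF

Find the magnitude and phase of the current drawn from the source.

Step 1 — Angular frequency: ω = 2π·f = 2π·886 = 5567 rad/s.
Step 2 — Component impedances:
  R: Z = R = 65.9 Ω
  C: Z = 1/(jωC) = -j/(ω·C) = 0 - j70.72 Ω
Step 3 — Series combination: Z_total = R + C = 65.9 - j70.72 Ω = 96.67∠-47.0° Ω.
Step 4 — Source phasor: V = 193∠175.4° V = -192.4 + j15.48 V.
Step 5 — Ohm's law: I = V / Z_total = (-192.4 + j15.48) / (65.9 - j70.72) = -1.474 - j1.347 A.
Step 6 — Convert to polar: |I| = 1.997 A, ∠I = -137.6°.

I = 1.997∠-137.6° A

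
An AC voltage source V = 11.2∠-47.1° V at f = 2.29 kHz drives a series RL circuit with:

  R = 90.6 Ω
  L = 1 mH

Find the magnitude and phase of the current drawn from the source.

Step 1 — Angular frequency: ω = 2π·f = 2π·2290 = 1.439e+04 rad/s.
Step 2 — Component impedances:
  R: Z = R = 90.6 Ω
  L: Z = jωL = j·1.439e+04·0.001 = 0 + j14.39 Ω
Step 3 — Series combination: Z_total = R + L = 90.6 + j14.39 Ω = 91.74∠9.0° Ω.
Step 4 — Source phasor: V = 11.2∠-47.1° V = 7.624 - j8.204 V.
Step 5 — Ohm's law: I = V / Z_total = (7.624 - j8.204) / (90.6 + j14.39) = 0.06805 - j0.1014 A.
Step 6 — Convert to polar: |I| = 0.1221 A, ∠I = -56.1°.

I = 0.1221∠-56.1° A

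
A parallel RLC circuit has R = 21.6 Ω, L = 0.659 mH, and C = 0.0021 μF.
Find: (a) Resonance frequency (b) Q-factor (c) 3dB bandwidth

Step 1 — Resonance: ω₀ = 1/√(LC) = 1/√(0.000659·2.1e-09) = 8.501e+05 rad/s.
Step 2 — f₀ = ω₀/(2π) = 1.353e+05 Hz.
Step 3 — Parallel Q: Q = R/(ω₀L) = 21.6/(8.501e+05·0.000659) = 0.03856.
Step 4 — Bandwidth: Δω = ω₀/Q = 2.205e+07 rad/s; BW = Δω/(2π) = 3.509e+06 Hz.

(a) f₀ = 1.353e+05 Hz  (b) Q = 0.03856  (c) BW = 3.509e+06 Hz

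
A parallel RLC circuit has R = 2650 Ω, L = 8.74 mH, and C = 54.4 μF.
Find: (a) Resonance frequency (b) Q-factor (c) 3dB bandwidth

Step 1 — Resonance: ω₀ = 1/√(LC) = 1/√(0.00874·5.44e-05) = 1450 rad/s.
Step 2 — f₀ = ω₀/(2π) = 230.8 Hz.
Step 3 — Parallel Q: Q = R/(ω₀L) = 2650/(1450·0.00874) = 209.1.
Step 4 — Bandwidth: Δω = ω₀/Q = 6.937 rad/s; BW = Δω/(2π) = 1.104 Hz.

(a) f₀ = 230.8 Hz  (b) Q = 209.1  (c) BW = 1.104 Hz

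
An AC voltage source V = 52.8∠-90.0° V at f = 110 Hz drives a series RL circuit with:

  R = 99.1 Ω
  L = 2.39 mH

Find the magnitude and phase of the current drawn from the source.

Step 1 — Angular frequency: ω = 2π·f = 2π·110 = 691.2 rad/s.
Step 2 — Component impedances:
  R: Z = R = 99.1 Ω
  L: Z = jωL = j·691.2·0.00239 = 0 + j1.652 Ω
Step 3 — Series combination: Z_total = R + L = 99.1 + j1.652 Ω = 99.11∠1.0° Ω.
Step 4 — Source phasor: V = 52.8∠-90.0° V = 0 - j52.8 V.
Step 5 — Ohm's law: I = V / Z_total = (0 - j52.8) / (99.1 + j1.652) = -0.008878 - j0.5326 A.
Step 6 — Convert to polar: |I| = 0.5327 A, ∠I = -91.0°.

I = 0.5327∠-91.0° A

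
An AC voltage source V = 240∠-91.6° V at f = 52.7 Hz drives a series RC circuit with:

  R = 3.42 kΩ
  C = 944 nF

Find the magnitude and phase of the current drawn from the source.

Step 1 — Angular frequency: ω = 2π·f = 2π·52.7 = 331.1 rad/s.
Step 2 — Component impedances:
  R: Z = R = 3420 Ω
  C: Z = 1/(jωC) = -j/(ω·C) = 0 - j3199 Ω
Step 3 — Series combination: Z_total = R + C = 3420 - j3199 Ω = 4683∠-43.1° Ω.
Step 4 — Source phasor: V = 240∠-91.6° V = -6.701 - j239.9 V.
Step 5 — Ohm's law: I = V / Z_total = (-6.701 - j239.9) / (3420 - j3199) = 0.03395 - j0.03839 A.
Step 6 — Convert to polar: |I| = 0.05125 A, ∠I = -48.5°.

I = 0.05125∠-48.5° A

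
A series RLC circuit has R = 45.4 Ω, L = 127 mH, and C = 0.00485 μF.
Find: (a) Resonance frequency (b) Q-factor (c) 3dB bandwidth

Step 1 — Resonance: ω₀ = 1/√(LC) = 1/√(0.127·4.85e-09) = 4.029e+04 rad/s.
Step 2 — f₀ = ω₀/(2π) = 6413 Hz.
Step 3 — Series Q: Q = ω₀L/R = 4.029e+04·0.127/45.4 = 112.7.
Step 4 — Bandwidth: Δω = ω₀/Q = 357.5 rad/s; BW = Δω/(2π) = 56.89 Hz.

(a) f₀ = 6413 Hz  (b) Q = 112.7  (c) BW = 56.89 Hz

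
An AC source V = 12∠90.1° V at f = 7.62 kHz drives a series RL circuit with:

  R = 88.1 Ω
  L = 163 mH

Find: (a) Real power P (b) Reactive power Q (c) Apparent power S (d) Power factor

Step 1 — Angular frequency: ω = 2π·f = 2π·7620 = 4.788e+04 rad/s.
Step 2 — Component impedances:
  R: Z = R = 88.1 Ω
  L: Z = jωL = j·4.788e+04·0.163 = 0 + j7804 Ω
Step 3 — Series combination: Z_total = R + L = 88.1 + j7804 Ω = 7805∠89.4° Ω.
Step 4 — Source phasor: V = 12∠90.1° V = -0.02094 + j12 V.
Step 5 — Current: I = V / Z = 0.001537 + j2.004e-05 A = 0.001538∠0.7° A.
Step 6 — Complex power: S = V·I* = 0.0002083 + j0.01845 VA.
Step 7 — Real power: P = Re(S) = 0.0002083 W.
Step 8 — Reactive power: Q = Im(S) = 0.01845 VAR.
Step 9 — Apparent power: |S| = 0.01845 VA.
Step 10 — Power factor: PF = P/|S| = 0.01129 (lagging).

(a) P = 0.0002083 W  (b) Q = 0.01845 VAR  (c) S = 0.01845 VA  (d) PF = 0.01129 (lagging)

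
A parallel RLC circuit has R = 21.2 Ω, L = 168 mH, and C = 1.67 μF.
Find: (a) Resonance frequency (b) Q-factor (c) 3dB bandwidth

Step 1 — Resonance: ω₀ = 1/√(LC) = 1/√(0.168·1.67e-06) = 1888 rad/s.
Step 2 — f₀ = ω₀/(2π) = 300.5 Hz.
Step 3 — Parallel Q: Q = R/(ω₀L) = 21.2/(1888·0.168) = 0.06684.
Step 4 — Bandwidth: Δω = ω₀/Q = 2.825e+04 rad/s; BW = Δω/(2π) = 4495 Hz.

(a) f₀ = 300.5 Hz  (b) Q = 0.06684  (c) BW = 4495 Hz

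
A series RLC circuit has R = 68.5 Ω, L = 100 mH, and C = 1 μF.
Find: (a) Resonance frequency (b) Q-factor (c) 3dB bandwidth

Step 1 — Resonance: ω₀ = 1/√(LC) = 1/√(0.1·1e-06) = 3162 rad/s.
Step 2 — f₀ = ω₀/(2π) = 503.3 Hz.
Step 3 — Series Q: Q = ω₀L/R = 3162·0.1/68.5 = 4.616.
Step 4 — Bandwidth: Δω = ω₀/Q = 685 rad/s; BW = Δω/(2π) = 109 Hz.

(a) f₀ = 503.3 Hz  (b) Q = 4.616  (c) BW = 109 Hz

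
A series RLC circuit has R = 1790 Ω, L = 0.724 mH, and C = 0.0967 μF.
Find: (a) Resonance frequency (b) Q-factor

Step 1 — Resonance condition Im(Z)=0 gives ω₀ = 1/√(LC).
Step 2 — ω₀ = 1/√(0.000724·9.67e-08) = 1.195e+05 rad/s.
Step 3 — f₀ = ω₀/(2π) = 1.902e+04 Hz.
Step 4 — Series Q: Q = ω₀L/R = 1.195e+05·0.000724/1790 = 0.04834.

(a) f₀ = 1.902e+04 Hz  (b) Q = 0.04834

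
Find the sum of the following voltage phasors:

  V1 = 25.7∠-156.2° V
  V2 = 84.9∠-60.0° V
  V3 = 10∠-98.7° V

Step 1 — Convert each phasor to rectangular form:
  V1 = 25.7·(cos(-156.2°) + j·sin(-156.2°)) = -23.51 - j10.37 V
  V2 = 84.9·(cos(-60.0°) + j·sin(-60.0°)) = 42.45 - j73.53 V
  V3 = 10·(cos(-98.7°) + j·sin(-98.7°)) = -1.513 - j9.885 V
Step 2 — Sum components: V_total = 17.42 - j93.78 V.
Step 3 — Convert to polar: |V_total| = 95.39 V, ∠V_total = -79.5°.

V_total = 95.39∠-79.5° V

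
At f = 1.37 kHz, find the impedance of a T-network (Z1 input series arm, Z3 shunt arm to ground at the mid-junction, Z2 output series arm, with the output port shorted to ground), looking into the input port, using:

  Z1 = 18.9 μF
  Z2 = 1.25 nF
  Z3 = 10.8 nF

Step 1 — Angular frequency: ω = 2π·f = 2π·1370 = 8608 rad/s.
Step 2 — Component impedances:
  Z1: Z = 1/(jωC) = -j/(ω·C) = 0 - j6.147 Ω
  Z2: Z = 1/(jωC) = -j/(ω·C) = 0 - j9.294e+04 Ω
  Z3: Z = 1/(jωC) = -j/(ω·C) = 0 - j1.076e+04 Ω
Step 3 — With the output port shorted to ground, the output series arm Z2 runs from the junction to ground; the shunt arm Z3 also runs from the junction to ground. They appear in parallel: Z3 || Z2 = 0 - j9641 Ω.
Step 4 — Series with input arm Z1: Z_in = Z1 + (Z3 || Z2) = 0 - j9647 Ω = 9647∠-90.0° Ω.

Z = 0 - j9647 Ω = 9647∠-90.0° Ω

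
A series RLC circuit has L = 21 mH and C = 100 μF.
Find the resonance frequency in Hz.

Step 1 — Resonance condition Im(Z)=0 gives ω₀ = 1/√(LC).
Step 2 — ω₀ = 1/√(0.021·0.0001) = 690.1 rad/s.
Step 3 — f₀ = ω₀/(2π) = 109.8 Hz.

f₀ = 109.8 Hz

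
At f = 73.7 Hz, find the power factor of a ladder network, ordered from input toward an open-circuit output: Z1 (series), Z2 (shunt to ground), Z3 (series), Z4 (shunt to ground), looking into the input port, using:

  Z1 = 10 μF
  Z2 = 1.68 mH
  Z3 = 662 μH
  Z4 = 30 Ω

Step 1 — Angular frequency: ω = 2π·f = 2π·73.7 = 463.1 rad/s.
Step 2 — Component impedances:
  Z1: Z = 1/(jωC) = -j/(ω·C) = 0 - j215.9 Ω
  Z2: Z = jωL = j·463.1·0.00168 = 0 + j0.778 Ω
  Z3: Z = jωL = j·463.1·0.000662 = 0 + j0.3066 Ω
  Z4: Z = R = 30 Ω
Step 3 — Ladder network (open output): work backward from the far end, alternating series and parallel combinations. Z_in = 0.02015 - j215.2 Ω = 215.2∠-90.0° Ω.
Step 4 — Power factor: PF = cos(φ) = Re(Z)/|Z| = 0.02015/215.2 = 9.363e-05.
Step 5 — Type: Im(Z) = -215.2 ⇒ leading (phase φ = -90.0°).

PF = 9.363e-05 (leading, φ = -90.0°)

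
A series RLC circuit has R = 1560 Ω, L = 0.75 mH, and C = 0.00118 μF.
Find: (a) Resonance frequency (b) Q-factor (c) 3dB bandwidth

Step 1 — Resonance condition Im(Z)=0 gives ω₀ = 1/√(LC).
Step 2 — ω₀ = 1/√(0.00075·1.18e-09) = 1.063e+06 rad/s.
Step 3 — f₀ = ω₀/(2π) = 1.692e+05 Hz.
Step 4 — Series Q: Q = ω₀L/R = 1.063e+06·0.00075/1560 = 0.5111.
Step 5 — 3dB bandwidth: Δω = ω₀/Q = 2.08e+06 rad/s; BW = Δω/(2π) = 3.31e+05 Hz.

(a) f₀ = 1.692e+05 Hz  (b) Q = 0.5111  (c) BW = 3.31e+05 Hz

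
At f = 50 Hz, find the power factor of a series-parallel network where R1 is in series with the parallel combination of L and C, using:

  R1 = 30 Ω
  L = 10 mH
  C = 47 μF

Step 1 — Angular frequency: ω = 2π·f = 2π·50 = 314.2 rad/s.
Step 2 — Component impedances:
  R1: Z = R = 30 Ω
  L: Z = jωL = j·314.2·0.01 = 0 + j3.142 Ω
  C: Z = 1/(jωC) = -j/(ω·C) = 0 - j67.73 Ω
Step 3 — Parallel branch: L || C = 1/(1/L + 1/C) = 0 + j3.294 Ω.
Step 4 — Series with R1: Z_total = R1 + (L || C) = 30 + j3.294 Ω = 30.18∠6.3° Ω.
Step 5 — Power factor: PF = cos(φ) = Re(Z)/|Z| = 30/30.18 = 0.994.
Step 6 — Type: Im(Z) = 3.294 ⇒ lagging (phase φ = 6.3°).

PF = 0.994 (lagging, φ = 6.3°)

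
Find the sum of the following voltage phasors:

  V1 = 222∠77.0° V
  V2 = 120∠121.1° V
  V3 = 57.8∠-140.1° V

Step 1 — Convert each phasor to rectangular form:
  V1 = 222·(cos(77.0°) + j·sin(77.0°)) = 49.94 + j216.3 V
  V2 = 120·(cos(121.1°) + j·sin(121.1°)) = -61.98 + j102.8 V
  V3 = 57.8·(cos(-140.1°) + j·sin(-140.1°)) = -44.34 - j37.08 V
Step 2 — Sum components: V_total = -56.39 + j282 V.
Step 3 — Convert to polar: |V_total| = 287.6 V, ∠V_total = 101.3°.

V_total = 287.6∠101.3° V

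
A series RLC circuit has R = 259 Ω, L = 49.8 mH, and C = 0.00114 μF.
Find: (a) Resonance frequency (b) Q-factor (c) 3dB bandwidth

Step 1 — Resonance condition Im(Z)=0 gives ω₀ = 1/√(LC).
Step 2 — ω₀ = 1/√(0.0498·1.14e-09) = 1.327e+05 rad/s.
Step 3 — f₀ = ω₀/(2π) = 2.112e+04 Hz.
Step 4 — Series Q: Q = ω₀L/R = 1.327e+05·0.0498/259 = 25.52.
Step 5 — 3dB bandwidth: Δω = ω₀/Q = 5201 rad/s; BW = Δω/(2π) = 827.7 Hz.

(a) f₀ = 2.112e+04 Hz  (b) Q = 25.52  (c) BW = 827.7 Hz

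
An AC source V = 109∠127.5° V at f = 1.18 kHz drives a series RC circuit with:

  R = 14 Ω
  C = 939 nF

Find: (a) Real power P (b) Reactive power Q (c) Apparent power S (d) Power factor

Step 1 — Angular frequency: ω = 2π·f = 2π·1180 = 7414 rad/s.
Step 2 — Component impedances:
  R: Z = R = 14 Ω
  C: Z = 1/(jωC) = -j/(ω·C) = 0 - j143.6 Ω
Step 3 — Series combination: Z_total = R + C = 14 - j143.6 Ω = 144.3∠-84.4° Ω.
Step 4 — Source phasor: V = 109∠127.5° V = -66.35 + j86.48 V.
Step 5 — Current: I = V / Z = -0.641 - j0.3995 A = 0.7553∠-148.1° A.
Step 6 — Complex power: S = V·I* = 7.986 - j81.94 VA.
Step 7 — Real power: P = Re(S) = 7.986 W.
Step 8 — Reactive power: Q = Im(S) = -81.94 VAR.
Step 9 — Apparent power: |S| = 82.32 VA.
Step 10 — Power factor: PF = P/|S| = 0.09701 (leading).

(a) P = 7.986 W  (b) Q = -81.94 VAR  (c) S = 82.32 VA  (d) PF = 0.09701 (leading)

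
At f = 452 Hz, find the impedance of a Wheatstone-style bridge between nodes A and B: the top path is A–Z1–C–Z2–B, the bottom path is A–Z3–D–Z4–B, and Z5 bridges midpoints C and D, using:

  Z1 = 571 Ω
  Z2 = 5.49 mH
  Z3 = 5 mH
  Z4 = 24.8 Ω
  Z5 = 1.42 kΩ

Step 1 — Angular frequency: ω = 2π·f = 2π·452 = 2840 rad/s.
Step 2 — Component impedances:
  Z1: Z = R = 571 Ω
  Z2: Z = jωL = j·2840·0.00549 = 0 + j15.59 Ω
  Z3: Z = jωL = j·2840·0.005 = 0 + j14.2 Ω
  Z4: Z = R = 24.8 Ω
  Z5: Z = R = 1420 Ω
Step 3 — Bridge requires nodal analysis (the Z5 bridge couples midpoints C and D, so the two paths cannot be reduced to a simple series/parallel combination). Setting node B to ground and injecting 1 A at node A, the 3-node admittance system at A, C, D solves to V_A = Z_AB = 23.65 + j13.1 Ω = 27.03∠29.0° Ω.

Z = 23.65 + j13.1 Ω = 27.03∠29.0° Ω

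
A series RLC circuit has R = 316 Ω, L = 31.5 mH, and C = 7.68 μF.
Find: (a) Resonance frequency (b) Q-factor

Step 1 — Resonance condition Im(Z)=0 gives ω₀ = 1/√(LC).
Step 2 — ω₀ = 1/√(0.0315·7.68e-06) = 2033 rad/s.
Step 3 — f₀ = ω₀/(2π) = 323.6 Hz.
Step 4 — Series Q: Q = ω₀L/R = 2033·0.0315/316 = 0.2027.

(a) f₀ = 323.6 Hz  (b) Q = 0.2027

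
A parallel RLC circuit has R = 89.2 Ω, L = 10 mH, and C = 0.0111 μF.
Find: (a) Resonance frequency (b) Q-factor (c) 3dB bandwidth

Step 1 — Resonance: ω₀ = 1/√(LC) = 1/√(0.01·1.11e-08) = 9.492e+04 rad/s.
Step 2 — f₀ = ω₀/(2π) = 1.511e+04 Hz.
Step 3 — Parallel Q: Q = R/(ω₀L) = 89.2/(9.492e+04·0.01) = 0.09398.
Step 4 — Bandwidth: Δω = ω₀/Q = 1.01e+06 rad/s; BW = Δω/(2π) = 1.607e+05 Hz.

(a) f₀ = 1.511e+04 Hz  (b) Q = 0.09398  (c) BW = 1.607e+05 Hz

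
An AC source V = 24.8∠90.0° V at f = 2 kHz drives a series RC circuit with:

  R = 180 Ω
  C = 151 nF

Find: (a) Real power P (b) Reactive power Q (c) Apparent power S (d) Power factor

Step 1 — Angular frequency: ω = 2π·f = 2π·2000 = 1.257e+04 rad/s.
Step 2 — Component impedances:
  R: Z = R = 180 Ω
  C: Z = 1/(jωC) = -j/(ω·C) = 0 - j527 Ω
Step 3 — Series combination: Z_total = R + C = 180 - j527 Ω = 556.9∠-71.1° Ω.
Step 4 — Source phasor: V = 24.8∠90.0° V = 0 + j24.8 V.
Step 5 — Current: I = V / Z = -0.04214 + j0.01439 A = 0.04453∠161.1° A.
Step 6 — Complex power: S = V·I* = 0.357 - j1.045 VA.
Step 7 — Real power: P = Re(S) = 0.357 W.
Step 8 — Reactive power: Q = Im(S) = -1.045 VAR.
Step 9 — Apparent power: |S| = 1.104 VA.
Step 10 — Power factor: PF = P/|S| = 0.3232 (leading).

(a) P = 0.357 W  (b) Q = -1.045 VAR  (c) S = 1.104 VA  (d) PF = 0.3232 (leading)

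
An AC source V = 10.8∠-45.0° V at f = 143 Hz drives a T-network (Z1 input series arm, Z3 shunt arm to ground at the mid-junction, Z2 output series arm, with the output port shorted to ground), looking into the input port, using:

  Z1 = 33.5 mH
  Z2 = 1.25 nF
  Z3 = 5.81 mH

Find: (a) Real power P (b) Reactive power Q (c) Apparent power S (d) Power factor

Step 1 — Angular frequency: ω = 2π·f = 2π·143 = 898.5 rad/s.
Step 2 — Component impedances:
  Z1: Z = jωL = j·898.5·0.0335 = 0 + j30.1 Ω
  Z2: Z = 1/(jωC) = -j/(ω·C) = 0 - j8.904e+05 Ω
  Z3: Z = jωL = j·898.5·0.00581 = 0 + j5.22 Ω
Step 3 — With the output port shorted to ground, the output series arm Z2 runs from the junction to ground; the shunt arm Z3 also runs from the junction to ground. They appear in parallel: Z3 || Z2 = 0 + j5.22 Ω.
Step 4 — Series with input arm Z1: Z_in = Z1 + (Z3 || Z2) = 0 + j35.32 Ω = 35.32∠90.0° Ω.
Step 5 — Source phasor: V = 10.8∠-45.0° V = 7.637 - j7.637 V.
Step 6 — Current: I = V / Z = -0.2162 - j0.2162 A = 0.3058∠-135.0° A.
Step 7 — Complex power: S = V·I* = 0 + j3.302 VA.
Step 8 — Real power: P = Re(S) = 0 W.
Step 9 — Reactive power: Q = Im(S) = 3.302 VAR.
Step 10 — Apparent power: |S| = 3.302 VA.
Step 11 — Power factor: PF = P/|S| = 0 (lagging).

(a) P = 0 W  (b) Q = 3.302 VAR  (c) S = 3.302 VA  (d) PF = 0 (lagging)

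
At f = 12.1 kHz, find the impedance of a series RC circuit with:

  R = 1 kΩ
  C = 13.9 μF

Step 1 — Angular frequency: ω = 2π·f = 2π·1.21e+04 = 7.603e+04 rad/s.
Step 2 — Component impedances:
  R: Z = R = 1000 Ω
  C: Z = 1/(jωC) = -j/(ω·C) = 0 - j0.9463 Ω
Step 3 — Series combination: Z_total = R + C = 1000 - j0.9463 Ω = 1000∠-0.1° Ω.

Z = 1000 - j0.9463 Ω = 1000∠-0.1° Ω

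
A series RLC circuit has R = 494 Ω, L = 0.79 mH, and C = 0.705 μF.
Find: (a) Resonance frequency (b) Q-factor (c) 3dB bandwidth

Step 1 — Resonance: ω₀ = 1/√(LC) = 1/√(0.00079·7.05e-07) = 4.237e+04 rad/s.
Step 2 — f₀ = ω₀/(2π) = 6744 Hz.
Step 3 — Series Q: Q = ω₀L/R = 4.237e+04·0.00079/494 = 0.06776.
Step 4 — Bandwidth: Δω = ω₀/Q = 6.253e+05 rad/s; BW = Δω/(2π) = 9.952e+04 Hz.

(a) f₀ = 6744 Hz  (b) Q = 0.06776  (c) BW = 9.952e+04 Hz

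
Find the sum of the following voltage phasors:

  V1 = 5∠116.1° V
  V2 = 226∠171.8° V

Step 1 — Convert each phasor to rectangular form:
  V1 = 5·(cos(116.1°) + j·sin(116.1°)) = -2.2 + j4.49 V
  V2 = 226·(cos(171.8°) + j·sin(171.8°)) = -223.7 + j32.23 V
Step 2 — Sum components: V_total = -225.9 + j36.72 V.
Step 3 — Convert to polar: |V_total| = 228.9 V, ∠V_total = 170.8°.

V_total = 228.9∠170.8° V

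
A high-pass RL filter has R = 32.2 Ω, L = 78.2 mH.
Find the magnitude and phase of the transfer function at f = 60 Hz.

Step 1 — Angular frequency: ω = 2π·60 = 377 rad/s.
Step 2 — Transfer function: H(jω) = jωL/(R + jωL).
Step 3 — Numerator jωL = j·29.48; denominator R + jωL = 32.2 + j29.48.
Step 4 — H = 0.456 + j0.4981.
Step 5 — Magnitude: |H| = 0.6753 (-3.4 dB); phase: φ = 47.5°.

|H| = 0.6753 (-3.4 dB), φ = 47.5°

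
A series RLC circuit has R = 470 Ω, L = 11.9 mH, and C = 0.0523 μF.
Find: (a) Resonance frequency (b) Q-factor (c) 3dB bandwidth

Step 1 — Resonance condition Im(Z)=0 gives ω₀ = 1/√(LC).
Step 2 — ω₀ = 1/√(0.0119·5.23e-08) = 4.008e+04 rad/s.
Step 3 — f₀ = ω₀/(2π) = 6380 Hz.
Step 4 — Series Q: Q = ω₀L/R = 4.008e+04·0.0119/470 = 1.015.
Step 5 — 3dB bandwidth: Δω = ω₀/Q = 3.95e+04 rad/s; BW = Δω/(2π) = 6286 Hz.

(a) f₀ = 6380 Hz  (b) Q = 1.015  (c) BW = 6286 Hz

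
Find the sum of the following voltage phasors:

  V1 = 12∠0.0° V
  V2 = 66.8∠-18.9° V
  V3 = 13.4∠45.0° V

Step 1 — Convert each phasor to rectangular form:
  V1 = 12·(cos(0.0°) + j·sin(0.0°)) = 12 V
  V2 = 66.8·(cos(-18.9°) + j·sin(-18.9°)) = 63.2 - j21.64 V
  V3 = 13.4·(cos(45.0°) + j·sin(45.0°)) = 9.475 + j9.475 V
Step 2 — Sum components: V_total = 84.67 - j12.16 V.
Step 3 — Convert to polar: |V_total| = 85.54 V, ∠V_total = -8.2°.

V_total = 85.54∠-8.2° V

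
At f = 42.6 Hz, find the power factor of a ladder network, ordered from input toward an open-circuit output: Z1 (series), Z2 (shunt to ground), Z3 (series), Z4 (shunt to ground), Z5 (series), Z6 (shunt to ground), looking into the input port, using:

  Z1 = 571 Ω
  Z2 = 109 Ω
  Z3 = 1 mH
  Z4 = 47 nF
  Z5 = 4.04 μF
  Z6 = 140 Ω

Step 1 — Angular frequency: ω = 2π·f = 2π·42.6 = 267.7 rad/s.
Step 2 — Component impedances:
  Z1: Z = R = 571 Ω
  Z2: Z = R = 109 Ω
  Z3: Z = jωL = j·267.7·0.001 = 0 + j0.2677 Ω
  Z4: Z = 1/(jωC) = -j/(ω·C) = 0 - j7.949e+04 Ω
  Z5: Z = 1/(jωC) = -j/(ω·C) = 0 - j924.8 Ω
  Z6: Z = R = 140 Ω
Step 3 — Ladder network (open output): work backward from the far end, alternating series and parallel combinations. Z_in = 676.7 - j12.12 Ω = 676.8∠-1.0° Ω.
Step 4 — Power factor: PF = cos(φ) = Re(Z)/|Z| = 676.74/676.85 = 0.9998.
Step 5 — Type: Im(Z) = -12.12 ⇒ leading (phase φ = -1.0°).

PF = 0.9998 (leading, φ = -1.0°)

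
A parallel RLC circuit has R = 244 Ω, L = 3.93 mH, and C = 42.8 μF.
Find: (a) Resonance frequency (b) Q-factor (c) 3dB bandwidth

Step 1 — Resonance: ω₀ = 1/√(LC) = 1/√(0.00393·4.28e-05) = 2438 rad/s.
Step 2 — f₀ = ω₀/(2π) = 388.1 Hz.
Step 3 — Parallel Q: Q = R/(ω₀L) = 244/(2438·0.00393) = 25.46.
Step 4 — Bandwidth: Δω = ω₀/Q = 95.76 rad/s; BW = Δω/(2π) = 15.24 Hz.

(a) f₀ = 388.1 Hz  (b) Q = 25.46  (c) BW = 15.24 Hz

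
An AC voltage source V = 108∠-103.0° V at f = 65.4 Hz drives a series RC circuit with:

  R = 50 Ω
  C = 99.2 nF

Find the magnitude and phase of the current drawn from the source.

Step 1 — Angular frequency: ω = 2π·f = 2π·65.4 = 410.9 rad/s.
Step 2 — Component impedances:
  R: Z = R = 50 Ω
  C: Z = 1/(jωC) = -j/(ω·C) = 0 - j2.453e+04 Ω
Step 3 — Series combination: Z_total = R + C = 50 - j2.453e+04 Ω = 2.453e+04∠-89.9° Ω.
Step 4 — Source phasor: V = 108∠-103.0° V = -24.29 - j105.2 V.
Step 5 — Ohm's law: I = V / Z_total = (-24.29 - j105.2) / (50 - j2.453e+04) = 0.004288 - j0.0009991 A.
Step 6 — Convert to polar: |I| = 0.004402 A, ∠I = -13.1°.

I = 0.004402∠-13.1° A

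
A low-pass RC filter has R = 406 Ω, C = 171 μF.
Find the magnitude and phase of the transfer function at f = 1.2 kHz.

Step 1 — Angular frequency: ω = 2π·1200 = 7540 rad/s.
Step 2 — Transfer function: H(jω) = 1/(1 + jωRC).
Step 3 — Denominator: 1 + jωRC = 1 + j·7540·406·0.000171 = 1 + j523.5.
Step 4 — H = 3.649e-06 - j0.00191.
Step 5 — Magnitude: |H| = 0.00191 (-54.4 dB); phase: φ = -89.9°.

|H| = 0.00191 (-54.4 dB), φ = -89.9°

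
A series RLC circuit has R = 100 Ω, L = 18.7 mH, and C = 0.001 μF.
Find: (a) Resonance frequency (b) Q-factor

Step 1 — Resonance condition Im(Z)=0 gives ω₀ = 1/√(LC).
Step 2 — ω₀ = 1/√(0.0187·1e-09) = 2.312e+05 rad/s.
Step 3 — f₀ = ω₀/(2π) = 3.68e+04 Hz.
Step 4 — Series Q: Q = ω₀L/R = 2.312e+05·0.0187/100 = 43.24.

(a) f₀ = 3.68e+04 Hz  (b) Q = 43.24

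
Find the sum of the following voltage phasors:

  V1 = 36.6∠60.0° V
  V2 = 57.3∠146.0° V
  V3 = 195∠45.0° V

Step 1 — Convert each phasor to rectangular form:
  V1 = 36.6·(cos(60.0°) + j·sin(60.0°)) = 18.3 + j31.7 V
  V2 = 57.3·(cos(146.0°) + j·sin(146.0°)) = -47.5 + j32.04 V
  V3 = 195·(cos(45.0°) + j·sin(45.0°)) = 137.9 + j137.9 V
Step 2 — Sum components: V_total = 108.7 + j201.6 V.
Step 3 — Convert to polar: |V_total| = 229.1 V, ∠V_total = 61.7°.

V_total = 229.1∠61.7° V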